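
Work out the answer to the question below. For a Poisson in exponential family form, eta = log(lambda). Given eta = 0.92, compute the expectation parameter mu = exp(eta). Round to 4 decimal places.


Expectation parameter for Poisson exponential family:
mu = exp(eta).
eta = 0.92.
mu = exp(0.92) = 2.5093

2.5093


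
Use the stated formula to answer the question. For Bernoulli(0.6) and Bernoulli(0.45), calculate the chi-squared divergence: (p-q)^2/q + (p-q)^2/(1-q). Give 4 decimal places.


Chi-squared divergence between Bernoulli distributions:
chi^2 = (p-q)^2/q + (p-q)^2/(1-q).
p = 0.6, q = 0.45, p-q = 0.15.
(p-q)^2 = 0.0225.
term1 = 0.0225/0.45 = 0.05.
term2 = 0.0225/0.55 = 0.040909.
chi^2 = 0.05 + 0.040909 = 0.0909

0.0909


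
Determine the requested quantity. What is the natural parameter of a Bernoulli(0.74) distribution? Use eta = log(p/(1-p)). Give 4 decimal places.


Natural parameter for Bernoulli: eta = log(p/(1-p)).
p = 0.74, 1-p = 0.26.
p/(1-p) = 2.846154.
eta = log(2.846154) = 1.0460

1.0460


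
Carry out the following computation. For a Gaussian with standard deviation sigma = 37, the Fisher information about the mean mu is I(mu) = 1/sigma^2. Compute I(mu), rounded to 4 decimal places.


The Fisher information for the mean of a normal distribution is I(mu) = 1/sigma^2.
sigma = 37, so sigma^2 = 1369.
I(mu) = 1/1369 = 0.0007

0.0007


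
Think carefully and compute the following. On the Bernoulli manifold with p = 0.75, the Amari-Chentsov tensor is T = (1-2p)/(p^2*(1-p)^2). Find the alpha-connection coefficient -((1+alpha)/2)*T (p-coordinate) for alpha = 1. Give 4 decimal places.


Skewness (Amari-Chentsov) tensor: T = (1-2p)/(p^2*(1-p)^2).
p = 0.75, 1-2p = -0.5, p^2 = 0.5625, (1-p)^2 = 0.0625.
T = -0.5/(0.5625 * 0.0625) = -14.222222.
In the p-coordinate, Gamma^(alpha) = Gamma^(0) - (alpha/2)*T with Gamma^(0) = (1/2)*g'(p) = -T/2,
so Gamma^(alpha) = -((1+alpha)/2)*T.
alpha = 1, -(1+alpha)/2 = -1.0.
Gamma = -1.0 * -14.222222 = 14.2222

14.2222


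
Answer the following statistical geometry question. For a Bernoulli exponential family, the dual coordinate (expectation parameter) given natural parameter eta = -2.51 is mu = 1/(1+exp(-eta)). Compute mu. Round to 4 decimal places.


Dual coordinate (expectation parameter) for Bernoulli:
mu = 1/(1+exp(-eta)).
eta = -2.51.
exp(-eta) = exp(2.51) = 12.30493.
mu = 1/(1+12.30493) = 0.0752

0.0752


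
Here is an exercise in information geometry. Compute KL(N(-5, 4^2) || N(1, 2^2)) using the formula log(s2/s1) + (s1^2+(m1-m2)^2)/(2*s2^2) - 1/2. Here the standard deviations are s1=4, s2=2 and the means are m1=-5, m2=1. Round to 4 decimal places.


KL divergence between normal distributions:
KL = log(s2/s1) + (s1^2 + (m1-m2)^2)/(2*s2^2) - 1/2.
log(2/4) = -0.693147.
(4^2 + (-5-1)^2)/(2*2^2) = (16 + 36)/8 = 6.5.
KL = -0.693147 + 6.5 - 0.5 = 5.3069

5.3069


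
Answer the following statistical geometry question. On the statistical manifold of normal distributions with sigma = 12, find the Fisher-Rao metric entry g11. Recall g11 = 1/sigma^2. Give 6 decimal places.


For the 2-parameter normal family, the Fisher metric has:
  g11 = 1/sigma^2, g22 = 2/sigma^2.
sigma = 12, sigma^2 = 144.
g11 = 0.006944

0.006944


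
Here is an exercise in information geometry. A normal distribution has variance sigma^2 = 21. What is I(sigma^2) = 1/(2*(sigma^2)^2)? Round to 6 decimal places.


Fisher information for variance: I(sigma^2) = 1/(2*sigma^4).
sigma^2 = 21, so sigma^4 = 441.
I = 1/(2*441) = 1/882 = 0.001134

0.001134


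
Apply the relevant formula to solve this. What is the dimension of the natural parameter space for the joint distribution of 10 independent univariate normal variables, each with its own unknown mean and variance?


Exponential family dimension calculation:
Each univariate normal has two natural parameters (mu/sigma^2 and -1/(2 sigma^2)).
With 10 independent components, dim = 2 * 10 = 20.

20


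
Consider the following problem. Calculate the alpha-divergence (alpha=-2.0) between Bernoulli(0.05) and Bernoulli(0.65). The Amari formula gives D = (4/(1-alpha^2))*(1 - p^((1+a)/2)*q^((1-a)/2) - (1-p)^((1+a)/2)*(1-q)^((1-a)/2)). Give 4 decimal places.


Amari alpha-divergence:
D = (4/(1-alpha^2))*(1 - p^((1+a)/2)*q^((1-a)/2) - (1-p)^((1+a)/2)*(1-q)^((1-a)/2)).
alpha = -2.0, p = 0.05, q = 0.65.
e1 = (1+alpha)/2 = -0.5, e2 = (1-alpha)/2 = 1.5.
t1 = p^e1 * q^e2 = 0.05^-0.5 * 0.65^1.5 = 2.343608.
t2 = (1-p)^e1 * (1-q)^e2 = 0.95^-0.5 * 0.35^1.5 = 0.212442.
4/(1-alpha^2) = -1.333333.
D = -1.333333*(1 - 2.343608 - 0.212442) = 2.0747

2.0747


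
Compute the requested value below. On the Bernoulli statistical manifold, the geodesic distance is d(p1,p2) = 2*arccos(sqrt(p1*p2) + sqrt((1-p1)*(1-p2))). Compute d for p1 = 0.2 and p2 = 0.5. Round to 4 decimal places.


Geodesic distance on Bernoulli manifold:
d(p1,p2) = 2*arccos(sqrt(p1*p2) + sqrt((1-p1)*(1-p2))).
sqrt(p1*p2) = sqrt(0.2*0.5) = 0.316228.
sqrt((1-p1)*(1-p2)) = sqrt(0.8*0.5) = 0.632456.
arg = 0.316228 + 0.632456 = 0.948683.
d = 2*arccos(0.948683) = 0.6435

0.6435


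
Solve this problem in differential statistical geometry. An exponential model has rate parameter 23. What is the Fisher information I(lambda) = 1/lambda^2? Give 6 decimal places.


Fisher information for exponential: I(lambda) = 1/lambda^2.
lambda = 23, lambda^2 = 529.
I = 1/529 = 0.001890

0.001890


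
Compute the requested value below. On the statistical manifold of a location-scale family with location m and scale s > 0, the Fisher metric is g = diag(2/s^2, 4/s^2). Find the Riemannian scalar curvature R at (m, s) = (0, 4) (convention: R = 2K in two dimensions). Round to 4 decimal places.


The metric has the form g = (A dm^2 + B ds^2)/s^2 with A = 2, B = 4.
Substitute u = sqrt(A/B)*m: g = B*(du^2 + ds^2)/s^2, i.e. B times the
Poincare upper half-plane metric, which has constant Gaussian curvature -1.
Scaling a 2D metric by a constant c divides the Gaussian curvature by c,
so K = -1/B = -1/(4) = -0.2500 everywhere (the point (m, s) = (0, 4) is irrelevant:
the curvature is constant).
Scalar curvature in dimension 2: R = 2K = -2/(4) = -0.5000.

-0.5000


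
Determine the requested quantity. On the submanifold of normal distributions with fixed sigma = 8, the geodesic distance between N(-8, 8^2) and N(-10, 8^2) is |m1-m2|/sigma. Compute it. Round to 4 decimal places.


On the fixed-variance normal subfamily, geodesic distance = |m1-m2|/sigma.
|-8 - -10| = 2.
sigma = 8.
d = 2/8 = 0.2500

0.2500


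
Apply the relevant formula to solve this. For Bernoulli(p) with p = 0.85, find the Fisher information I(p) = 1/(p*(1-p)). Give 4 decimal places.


For Bernoulli(p), Fisher information is I(p) = 1/(p*(1-p)).
p = 0.85, 1-p = 0.15.
p*(1-p) = 0.1275.
I(p) = 1/0.1275 = 7.8431

7.8431


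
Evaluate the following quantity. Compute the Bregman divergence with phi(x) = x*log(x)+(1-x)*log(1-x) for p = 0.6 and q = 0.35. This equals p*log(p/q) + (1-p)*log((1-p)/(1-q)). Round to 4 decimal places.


Bregman divergence with negative entropy generator:
D = p*log(p/q) + (1-p)*log((1-p)/(1-q)).
p = 0.6, q = 0.35.
p*log(p/q) = 0.6*log(0.6/0.35) = 0.323398.
(1-p)*log((1-p)/(1-q)) = 0.4*log(0.4/0.65) = -0.194203.
D = 0.323398 + -0.194203 = 0.1292

0.1292


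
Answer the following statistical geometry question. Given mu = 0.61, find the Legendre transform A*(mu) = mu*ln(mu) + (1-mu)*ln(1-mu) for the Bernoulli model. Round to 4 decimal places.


Legendre transform for Bernoulli:
A*(mu) = mu*log(mu) + (1-mu)*log(1-mu).
mu = 0.61, 1-mu = 0.39.
mu*log(mu) = 0.61*log(0.61) = -0.301521.
(1-mu)*log(1-mu) = 0.39*log(0.39) = -0.367227.
A* = -0.301521 + -0.367227 = -0.6687

-0.6687


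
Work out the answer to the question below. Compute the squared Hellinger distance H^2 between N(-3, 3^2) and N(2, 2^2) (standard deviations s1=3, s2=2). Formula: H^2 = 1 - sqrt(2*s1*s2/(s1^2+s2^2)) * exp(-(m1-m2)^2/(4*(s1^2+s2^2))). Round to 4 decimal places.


Squared Hellinger distance for Gaussians:
H^2 = 1 - sqrt(2*s1*s2/(s1^2+s2^2)) * exp(-(m1-m2)^2/(4*(s1^2+s2^2))).
s1^2 = 9, s2^2 = 4, s1^2+s2^2 = 13.
sqrt(2*3*2/(13)) = 0.960769.
(m1-m2)^2 = (-5)^2 = 25.
exp(-25/(4*13)) = exp(-0.480769) = 0.618308.
H^2 = 1 - 0.960769*0.618308 = 0.4059

0.4059


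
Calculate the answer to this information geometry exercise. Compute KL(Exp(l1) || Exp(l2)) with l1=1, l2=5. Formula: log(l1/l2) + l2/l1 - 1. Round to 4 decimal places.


KL divergence for exponential family:
KL = log(l1/l2) + l2/l1 - 1.
log(1/5) = -1.609438.
5/1 = 5.0.
KL = -1.609438 + 5.0 - 1 = 2.3906

2.3906


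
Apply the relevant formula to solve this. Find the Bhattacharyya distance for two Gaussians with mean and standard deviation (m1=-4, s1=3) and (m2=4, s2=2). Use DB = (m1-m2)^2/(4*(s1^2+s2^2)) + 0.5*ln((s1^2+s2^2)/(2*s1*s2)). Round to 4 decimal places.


Bhattacharyya distance between two Gaussians:
DB = (m1-m2)^2/(4*(s1^2+s2^2)) + (1/2)*ln((s1^2+s2^2)/(2*s1*s2)).
(m1-m2)^2 = (-8)^2 = 64.
s1^2+s2^2 = 9 + 4 = 13.
term1 = 64/52 = 1.230769.
term2 = 0.5*ln(13/12.0) = 0.040021.
DB = 1.230769 + 0.040021 = 1.2708

1.2708


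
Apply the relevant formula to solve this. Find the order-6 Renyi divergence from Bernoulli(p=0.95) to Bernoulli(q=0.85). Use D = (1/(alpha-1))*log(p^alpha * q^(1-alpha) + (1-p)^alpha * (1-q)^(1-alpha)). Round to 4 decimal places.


Renyi divergence of order alpha between Bernoulli distributions:
D = (1/(alpha-1))*log(p^alpha * q^(1-alpha) + (1-p)^alpha * (1-q)^(1-alpha)).
alpha = 6, p = 0.95, q = 0.85.
p^alpha * q^(1-alpha) = 0.95^6 * 0.85^-5 = 1.656712.
(1-p)^alpha * (1-q)^(1-alpha) = 0.05^6 * 0.15^-5 = 0.000206.
sum = 1.656712 + 0.000206 = 1.656918.
D = (1/5)*log(1.656918) = 0.1010

0.1010


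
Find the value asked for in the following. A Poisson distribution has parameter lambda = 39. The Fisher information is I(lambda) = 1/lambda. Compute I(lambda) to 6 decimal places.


Fisher information for Poisson: I(lambda) = 1/lambda.
lambda = 39.
I(lambda) = 1/39 = 0.025641

0.025641


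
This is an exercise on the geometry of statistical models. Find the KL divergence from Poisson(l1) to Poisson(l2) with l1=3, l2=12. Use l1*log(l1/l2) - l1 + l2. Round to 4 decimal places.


KL divergence for Poisson:
KL = l1*log(l1/l2) - l1 + l2.
l1 = 3, l2 = 12.
log(3/12) = -1.386294.
l1*log(l1/l2) = 3 * -1.386294 = -4.158883.
KL = -4.158883 - 3 + 12 = 4.8411

4.8411


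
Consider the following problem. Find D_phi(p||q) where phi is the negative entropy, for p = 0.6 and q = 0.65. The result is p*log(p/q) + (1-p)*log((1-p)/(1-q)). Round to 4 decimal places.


Bregman divergence with negative entropy generator:
D = p*log(p/q) + (1-p)*log((1-p)/(1-q)).
p = 0.6, q = 0.65.
p*log(p/q) = 0.6*log(0.6/0.65) = -0.048026.
(1-p)*log((1-p)/(1-q)) = 0.4*log(0.4/0.35) = 0.053413.
D = -0.048026 + 0.053413 = 0.0054

0.0054


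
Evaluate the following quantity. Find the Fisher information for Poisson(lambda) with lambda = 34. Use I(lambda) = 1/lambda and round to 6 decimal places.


Fisher information for Poisson: I(lambda) = 1/lambda.
lambda = 34.
I(lambda) = 1/34 = 0.029412

0.029412


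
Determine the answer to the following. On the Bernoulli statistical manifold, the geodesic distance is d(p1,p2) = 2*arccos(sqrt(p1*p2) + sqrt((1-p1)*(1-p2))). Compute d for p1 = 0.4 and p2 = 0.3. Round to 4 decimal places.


Geodesic distance on Bernoulli manifold:
d(p1,p2) = 2*arccos(sqrt(p1*p2) + sqrt((1-p1)*(1-p2))).
sqrt(p1*p2) = sqrt(0.4*0.3) = 0.34641.
sqrt((1-p1)*(1-p2)) = sqrt(0.6*0.7) = 0.648074.
arg = 0.34641 + 0.648074 = 0.994484.
d = 2*arccos(0.994484) = 0.2102

0.2102


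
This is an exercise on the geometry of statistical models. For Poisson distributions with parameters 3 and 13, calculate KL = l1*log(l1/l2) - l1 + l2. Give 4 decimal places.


KL divergence for Poisson:
KL = l1*log(l1/l2) - l1 + l2.
l1 = 3, l2 = 13.
log(3/13) = -1.466337.
l1*log(l1/l2) = 3 * -1.466337 = -4.399011.
KL = -4.399011 - 3 + 13 = 5.6010

5.6010


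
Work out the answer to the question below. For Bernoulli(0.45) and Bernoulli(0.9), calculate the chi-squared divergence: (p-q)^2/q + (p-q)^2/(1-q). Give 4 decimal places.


Chi-squared divergence between Bernoulli distributions:
chi^2 = (p-q)^2/q + (p-q)^2/(1-q).
p = 0.45, q = 0.9, p-q = -0.45.
(p-q)^2 = 0.2025.
term1 = 0.2025/0.9 = 0.225.
term2 = 0.2025/0.1 = 2.025.
chi^2 = 0.225 + 2.025 = 2.2500

2.2500


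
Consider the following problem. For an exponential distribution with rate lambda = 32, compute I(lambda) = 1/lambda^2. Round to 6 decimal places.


Fisher information for exponential: I(lambda) = 1/lambda^2.
lambda = 32, lambda^2 = 1024.
I = 1/1024 = 0.000977

0.000977


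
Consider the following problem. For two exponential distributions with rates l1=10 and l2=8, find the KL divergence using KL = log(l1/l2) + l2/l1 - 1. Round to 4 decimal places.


KL divergence for exponential family:
KL = log(l1/l2) + l2/l1 - 1.
log(10/8) = 0.223144.
8/10 = 0.8.
KL = 0.223144 + 0.8 - 1 = 0.0231

0.0231


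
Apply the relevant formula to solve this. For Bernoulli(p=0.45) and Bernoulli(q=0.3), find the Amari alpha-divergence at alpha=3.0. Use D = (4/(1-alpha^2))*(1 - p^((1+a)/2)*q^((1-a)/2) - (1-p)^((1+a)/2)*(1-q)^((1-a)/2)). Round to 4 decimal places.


Amari alpha-divergence:
D = (4/(1-alpha^2))*(1 - p^((1+a)/2)*q^((1-a)/2) - (1-p)^((1+a)/2)*(1-q)^((1-a)/2)).
alpha = 3.0, p = 0.45, q = 0.3.
e1 = (1+alpha)/2 = 2.0, e2 = (1-alpha)/2 = -1.0.
t1 = p^e1 * q^e2 = 0.45^2.0 * 0.3^-1.0 = 0.675.
t2 = (1-p)^e1 * (1-q)^e2 = 0.55^2.0 * 0.7^-1.0 = 0.432143.
4/(1-alpha^2) = -0.5.
D = -0.5*(1 - 0.675 - 0.432143) = 0.0536

0.0536


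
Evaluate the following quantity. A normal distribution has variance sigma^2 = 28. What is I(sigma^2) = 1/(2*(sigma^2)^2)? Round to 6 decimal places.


Fisher information for variance: I(sigma^2) = 1/(2*sigma^4).
sigma^2 = 28, so sigma^4 = 784.
I = 1/(2*784) = 1/1568 = 0.000638

0.000638


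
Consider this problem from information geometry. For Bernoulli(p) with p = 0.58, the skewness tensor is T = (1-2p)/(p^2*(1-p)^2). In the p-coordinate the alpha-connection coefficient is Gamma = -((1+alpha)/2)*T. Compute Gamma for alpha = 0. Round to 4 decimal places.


Skewness (Amari-Chentsov) tensor: T = (1-2p)/(p^2*(1-p)^2).
p = 0.58, 1-2p = -0.16, p^2 = 0.3364, (1-p)^2 = 0.1764.
T = -0.16/(0.3364 * 0.1764) = -2.696283.
In the p-coordinate, Gamma^(alpha) = Gamma^(0) - (alpha/2)*T with Gamma^(0) = (1/2)*g'(p) = -T/2,
so Gamma^(alpha) = -((1+alpha)/2)*T.
alpha = 0, -(1+alpha)/2 = -0.5.
Gamma = -0.5 * -2.696283 = 1.3481

1.3481


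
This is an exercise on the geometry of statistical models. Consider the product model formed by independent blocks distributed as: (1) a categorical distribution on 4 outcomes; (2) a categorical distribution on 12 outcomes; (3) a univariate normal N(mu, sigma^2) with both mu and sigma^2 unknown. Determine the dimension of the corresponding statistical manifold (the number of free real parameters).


The dimension of a statistical manifold equals the number of free
(independent) real parameters of the model. For a product of independent
blocks the parameter counts add.
- categorical on 4 outcomes (probabilities sum to 1): 4-1 = 3.
- categorical on 12 outcomes (probabilities sum to 1): 12-1 = 11.
- normal (mu, sigma^2): 2.
Total = 3 + 11 + 2 = 16.
Dimension = 16

16


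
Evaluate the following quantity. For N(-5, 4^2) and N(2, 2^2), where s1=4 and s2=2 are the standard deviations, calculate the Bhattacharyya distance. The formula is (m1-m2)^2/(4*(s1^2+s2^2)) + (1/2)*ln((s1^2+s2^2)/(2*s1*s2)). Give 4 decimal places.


Bhattacharyya distance between two Gaussians:
DB = (m1-m2)^2/(4*(s1^2+s2^2)) + (1/2)*ln((s1^2+s2^2)/(2*s1*s2)).
(m1-m2)^2 = (-7)^2 = 49.
s1^2+s2^2 = 16 + 4 = 20.
term1 = 49/80 = 0.6125.
term2 = 0.5*ln(20/16.0) = 0.111572.
DB = 0.6125 + 0.111572 = 0.7241

0.7241


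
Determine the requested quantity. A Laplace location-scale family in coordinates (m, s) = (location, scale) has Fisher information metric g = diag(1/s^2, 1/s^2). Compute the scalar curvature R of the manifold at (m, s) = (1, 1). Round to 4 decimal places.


The metric has the form g = (A dm^2 + B ds^2)/s^2 with A = 1, B = 1.
Substitute u = sqrt(A/B)*m: g = B*(du^2 + ds^2)/s^2, i.e. B times the
Poincare upper half-plane metric, which has constant Gaussian curvature -1.
Scaling a 2D metric by a constant c divides the Gaussian curvature by c,
so K = -1/B = -1/(1) = -1.0000 everywhere (the point (m, s) = (1, 1) is irrelevant:
the curvature is constant).
Scalar curvature in dimension 2: R = 2K = -2/(1) = -2.0000.

-2.0000


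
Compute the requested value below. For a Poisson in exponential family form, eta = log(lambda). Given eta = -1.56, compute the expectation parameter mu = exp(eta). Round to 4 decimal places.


Expectation parameter for Poisson exponential family:
mu = exp(eta).
eta = -1.56.
mu = exp(-1.56) = 0.2101

0.2101


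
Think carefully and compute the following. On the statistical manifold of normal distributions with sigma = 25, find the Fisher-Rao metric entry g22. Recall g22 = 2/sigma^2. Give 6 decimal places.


For the 2-parameter normal family, the Fisher metric has:
  g11 = 1/sigma^2, g22 = 2/sigma^2.
sigma = 25, sigma^2 = 625.
g22 = 0.003200

0.003200


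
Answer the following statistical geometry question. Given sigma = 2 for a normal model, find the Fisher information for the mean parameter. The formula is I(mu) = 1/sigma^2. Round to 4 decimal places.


The Fisher information for the mean of a normal distribution is I(mu) = 1/sigma^2.
sigma = 2, so sigma^2 = 4.
I(mu) = 1/4 = 0.2500

0.2500


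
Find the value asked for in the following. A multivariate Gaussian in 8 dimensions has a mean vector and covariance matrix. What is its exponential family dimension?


Exponential family dimension calculation:
For 8-dim MVN: mean has 8 params, covariance has 8*9/2 = 36 unique entries.
Total dim = 8 + 36 = 44.

44


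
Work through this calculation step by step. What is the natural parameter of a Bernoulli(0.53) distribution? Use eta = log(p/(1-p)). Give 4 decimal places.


Natural parameter for Bernoulli: eta = log(p/(1-p)).
p = 0.53, 1-p = 0.47.
p/(1-p) = 1.12766.
eta = log(1.12766) = 0.1201

0.1201


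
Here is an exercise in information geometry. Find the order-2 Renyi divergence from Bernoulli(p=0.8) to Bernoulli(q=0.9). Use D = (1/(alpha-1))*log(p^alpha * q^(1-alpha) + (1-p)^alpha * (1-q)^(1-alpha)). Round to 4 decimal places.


Renyi divergence of order alpha between Bernoulli distributions:
D = (1/(alpha-1))*log(p^alpha * q^(1-alpha) + (1-p)^alpha * (1-q)^(1-alpha)).
alpha = 2, p = 0.8, q = 0.9.
p^alpha * q^(1-alpha) = 0.8^2 * 0.9^-1 = 0.711111.
(1-p)^alpha * (1-q)^(1-alpha) = 0.2^2 * 0.1^-1 = 0.4.
sum = 0.711111 + 0.4 = 1.111111.
D = (1/1)*log(1.111111) = 0.1054

0.1054


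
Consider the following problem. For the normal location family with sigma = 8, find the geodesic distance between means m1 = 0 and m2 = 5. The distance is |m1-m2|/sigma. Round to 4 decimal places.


On the fixed-variance normal subfamily, geodesic distance = |m1-m2|/sigma.
|0 - 5| = 5.
sigma = 8.
d = 5/8 = 0.6250

0.6250


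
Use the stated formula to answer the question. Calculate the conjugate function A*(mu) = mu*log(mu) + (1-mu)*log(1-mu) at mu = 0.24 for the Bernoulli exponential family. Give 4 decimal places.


Legendre transform for Bernoulli:
A*(mu) = mu*log(mu) + (1-mu)*log(1-mu).
mu = 0.24, 1-mu = 0.76.
mu*log(mu) = 0.24*log(0.24) = -0.342508.
(1-mu)*log(1-mu) = 0.76*log(0.76) = -0.208572.
A* = -0.342508 + -0.208572 = -0.5511

-0.5511


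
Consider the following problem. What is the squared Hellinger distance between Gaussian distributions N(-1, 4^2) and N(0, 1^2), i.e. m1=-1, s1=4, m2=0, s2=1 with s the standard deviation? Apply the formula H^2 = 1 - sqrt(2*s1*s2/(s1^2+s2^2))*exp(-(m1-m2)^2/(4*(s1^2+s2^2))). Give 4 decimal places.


Squared Hellinger distance for Gaussians:
H^2 = 1 - sqrt(2*s1*s2/(s1^2+s2^2)) * exp(-(m1-m2)^2/(4*(s1^2+s2^2))).
s1^2 = 16, s2^2 = 1, s1^2+s2^2 = 17.
sqrt(2*4*1/(17)) = 0.685994.
(m1-m2)^2 = (-1)^2 = 1.
exp(-1/(4*17)) = exp(-0.014706) = 0.985402.
H^2 = 1 - 0.685994*0.985402 = 0.3240

0.3240


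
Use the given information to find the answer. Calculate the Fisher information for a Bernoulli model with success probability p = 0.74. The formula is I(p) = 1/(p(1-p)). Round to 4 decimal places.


For Bernoulli(p), Fisher information is I(p) = 1/(p*(1-p)).
p = 0.74, 1-p = 0.26.
p*(1-p) = 0.1924.
I(p) = 1/0.1924 = 5.1975

5.1975


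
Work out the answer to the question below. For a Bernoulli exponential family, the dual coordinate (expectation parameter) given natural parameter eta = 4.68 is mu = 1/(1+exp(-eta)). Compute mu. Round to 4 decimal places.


Dual coordinate (expectation parameter) for Bernoulli:
mu = 1/(1+exp(-eta)).
eta = 4.68.
exp(-eta) = exp(-4.68) = 0.009279.
mu = 1/(1+0.009279) = 0.9908

0.9908


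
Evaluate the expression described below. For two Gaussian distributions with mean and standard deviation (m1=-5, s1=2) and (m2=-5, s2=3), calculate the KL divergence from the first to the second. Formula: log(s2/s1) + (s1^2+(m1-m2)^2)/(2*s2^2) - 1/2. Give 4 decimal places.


KL divergence between normal distributions:
KL = log(s2/s1) + (s1^2 + (m1-m2)^2)/(2*s2^2) - 1/2.
log(3/2) = 0.405465.
(2^2 + (-5--5)^2)/(2*3^2) = (4 + 0)/18 = 0.222222.
KL = 0.405465 + 0.222222 - 0.5 = 0.1277

0.1277


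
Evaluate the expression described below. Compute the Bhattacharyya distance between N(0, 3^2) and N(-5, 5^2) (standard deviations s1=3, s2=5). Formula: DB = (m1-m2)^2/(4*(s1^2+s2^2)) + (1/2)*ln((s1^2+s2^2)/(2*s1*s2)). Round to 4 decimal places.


Bhattacharyya distance between two Gaussians:
DB = (m1-m2)^2/(4*(s1^2+s2^2)) + (1/2)*ln((s1^2+s2^2)/(2*s1*s2)).
(m1-m2)^2 = (5)^2 = 25.
s1^2+s2^2 = 9 + 25 = 34.
term1 = 25/136 = 0.183824.
term2 = 0.5*ln(34/30.0) = 0.062582.
DB = 0.183824 + 0.062582 = 0.2464

0.2464


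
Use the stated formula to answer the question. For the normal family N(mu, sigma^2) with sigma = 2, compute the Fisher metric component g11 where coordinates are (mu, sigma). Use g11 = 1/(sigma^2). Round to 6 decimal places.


For the 2-parameter normal family, the Fisher metric has:
  g11 = 1/sigma^2, g22 = 2/sigma^2.
sigma = 2, sigma^2 = 4.
g11 = 0.250000

0.250000


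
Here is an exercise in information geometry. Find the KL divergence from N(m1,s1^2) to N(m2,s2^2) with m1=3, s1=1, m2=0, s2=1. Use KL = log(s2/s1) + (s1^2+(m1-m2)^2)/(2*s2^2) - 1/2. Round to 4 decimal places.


KL divergence between normal distributions:
KL = log(s2/s1) + (s1^2 + (m1-m2)^2)/(2*s2^2) - 1/2.
log(1/1) = 0.0.
(1^2 + (3-0)^2)/(2*1^2) = (1 + 9)/2 = 5.0.
KL = 0.0 + 5.0 - 0.5 = 4.5000

4.5000


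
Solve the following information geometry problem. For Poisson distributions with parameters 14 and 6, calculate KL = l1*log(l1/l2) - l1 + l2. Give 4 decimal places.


KL divergence for Poisson:
KL = l1*log(l1/l2) - l1 + l2.
l1 = 14, l2 = 6.
log(14/6) = 0.847298.
l1*log(l1/l2) = 14 * 0.847298 = 11.86217.
KL = 11.86217 - 14 + 6 = 3.8622

3.8622


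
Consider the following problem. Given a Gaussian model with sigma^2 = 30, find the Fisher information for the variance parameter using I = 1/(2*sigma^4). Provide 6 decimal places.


Fisher information for variance: I(sigma^2) = 1/(2*sigma^4).
sigma^2 = 30, so sigma^4 = 900.
I = 1/(2*900) = 1/1800 = 0.000556

0.000556


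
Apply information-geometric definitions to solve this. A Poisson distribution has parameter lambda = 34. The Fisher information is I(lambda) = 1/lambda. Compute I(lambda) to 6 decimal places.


Fisher information for Poisson: I(lambda) = 1/lambda.
lambda = 34.
I(lambda) = 1/34 = 0.029412

0.029412


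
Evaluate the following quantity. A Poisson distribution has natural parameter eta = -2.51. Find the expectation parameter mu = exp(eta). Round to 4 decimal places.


Expectation parameter for Poisson exponential family:
mu = exp(eta).
eta = -2.51.
mu = exp(-2.51) = 0.0813

0.0813


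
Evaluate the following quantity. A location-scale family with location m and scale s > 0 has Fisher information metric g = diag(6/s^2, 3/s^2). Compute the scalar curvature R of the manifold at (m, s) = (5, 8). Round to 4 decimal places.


The metric has the form g = (A dm^2 + B ds^2)/s^2 with A = 6, B = 3.
Substitute u = sqrt(A/B)*m: g = B*(du^2 + ds^2)/s^2, i.e. B times the
Poincare upper half-plane metric, which has constant Gaussian curvature -1.
Scaling a 2D metric by a constant c divides the Gaussian curvature by c,
so K = -1/B = -1/(3) = -0.3333 everywhere (the point (m, s) = (5, 8) is irrelevant:
the curvature is constant).
Scalar curvature in dimension 2: R = 2K = -2/(3) = -0.6667.

-0.6667


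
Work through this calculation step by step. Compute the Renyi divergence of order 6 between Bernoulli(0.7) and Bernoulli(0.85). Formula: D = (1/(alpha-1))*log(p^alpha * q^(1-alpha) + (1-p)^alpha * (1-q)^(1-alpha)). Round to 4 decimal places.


Renyi divergence of order alpha between Bernoulli distributions:
D = (1/(alpha-1))*log(p^alpha * q^(1-alpha) + (1-p)^alpha * (1-q)^(1-alpha)).
alpha = 6, p = 0.7, q = 0.85.
p^alpha * q^(1-alpha) = 0.7^6 * 0.85^-5 = 0.265151.
(1-p)^alpha * (1-q)^(1-alpha) = 0.3^6 * 0.15^-5 = 9.6.
sum = 0.265151 + 9.6 = 9.865151.
D = (1/5)*log(9.865151) = 0.4578

0.4578


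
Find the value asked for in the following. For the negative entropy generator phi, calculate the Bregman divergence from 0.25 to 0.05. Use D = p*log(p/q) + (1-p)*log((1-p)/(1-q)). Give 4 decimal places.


Bregman divergence with negative entropy generator:
D = p*log(p/q) + (1-p)*log((1-p)/(1-q)).
p = 0.25, q = 0.05.
p*log(p/q) = 0.25*log(0.25/0.05) = 0.402359.
(1-p)*log((1-p)/(1-q)) = 0.75*log(0.75/0.95) = -0.177292.
D = 0.402359 + -0.177292 = 0.2251

0.2251


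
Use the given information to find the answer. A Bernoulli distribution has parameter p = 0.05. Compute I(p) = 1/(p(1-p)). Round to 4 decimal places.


For Bernoulli(p), Fisher information is I(p) = 1/(p*(1-p)).
p = 0.05, 1-p = 0.95.
p*(1-p) = 0.0475.
I(p) = 1/0.0475 = 21.0526

21.0526


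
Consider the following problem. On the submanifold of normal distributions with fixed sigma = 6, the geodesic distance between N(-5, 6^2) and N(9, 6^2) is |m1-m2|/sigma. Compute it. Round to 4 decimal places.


On the fixed-variance normal subfamily, geodesic distance = |m1-m2|/sigma.
|-5 - 9| = 14.
sigma = 6.
d = 14/6 = 2.3333

2.3333


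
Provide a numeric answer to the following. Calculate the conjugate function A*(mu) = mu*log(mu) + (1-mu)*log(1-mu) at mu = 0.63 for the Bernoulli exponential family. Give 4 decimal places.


Legendre transform for Bernoulli:
A*(mu) = mu*log(mu) + (1-mu)*log(1-mu).
mu = 0.63, 1-mu = 0.37.
mu*log(mu) = 0.63*log(0.63) = -0.291082.
(1-mu)*log(1-mu) = 0.37*log(0.37) = -0.367873.
A* = -0.291082 + -0.367873 = -0.6590

-0.6590


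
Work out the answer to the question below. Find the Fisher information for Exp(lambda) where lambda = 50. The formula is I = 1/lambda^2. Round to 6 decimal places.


Fisher information for exponential: I(lambda) = 1/lambda^2.
lambda = 50, lambda^2 = 2500.
I = 1/2500 = 0.000400

0.000400


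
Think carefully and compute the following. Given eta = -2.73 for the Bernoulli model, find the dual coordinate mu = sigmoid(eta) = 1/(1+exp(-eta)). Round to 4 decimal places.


Dual coordinate (expectation parameter) for Bernoulli:
mu = 1/(1+exp(-eta)).
eta = -2.73.
exp(-eta) = exp(2.73) = 15.332887.
mu = 1/(1+15.332887) = 0.0612

0.0612


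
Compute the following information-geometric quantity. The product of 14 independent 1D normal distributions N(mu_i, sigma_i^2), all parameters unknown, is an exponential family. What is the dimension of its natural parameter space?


Exponential family dimension calculation:
Each univariate normal has two natural parameters (mu/sigma^2 and -1/(2 sigma^2)).
With 14 independent components, dim = 2 * 14 = 28.

28


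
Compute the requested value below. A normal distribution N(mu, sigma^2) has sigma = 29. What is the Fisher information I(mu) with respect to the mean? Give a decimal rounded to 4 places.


The Fisher information for the mean of a normal distribution is I(mu) = 1/sigma^2.
sigma = 29, so sigma^2 = 841.
I(mu) = 1/841 = 0.0012

0.0012


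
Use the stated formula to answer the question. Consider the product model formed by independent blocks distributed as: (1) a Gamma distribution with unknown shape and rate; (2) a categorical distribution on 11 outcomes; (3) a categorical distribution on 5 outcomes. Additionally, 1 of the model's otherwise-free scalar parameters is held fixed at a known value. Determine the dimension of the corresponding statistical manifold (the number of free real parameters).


The dimension of a statistical manifold equals the number of free
(independent) real parameters of the model. For a product of independent
blocks the parameter counts add.
- Gamma (shape, rate): 2.
- categorical on 11 outcomes (probabilities sum to 1): 11-1 = 10.
- categorical on 5 outcomes (probabilities sum to 1): 5-1 = 4.
Total = 2 + 10 + 4 = 16.
1 parameter(s) fixed at known values: 16 - 1 = 15.
Dimension = 15

15


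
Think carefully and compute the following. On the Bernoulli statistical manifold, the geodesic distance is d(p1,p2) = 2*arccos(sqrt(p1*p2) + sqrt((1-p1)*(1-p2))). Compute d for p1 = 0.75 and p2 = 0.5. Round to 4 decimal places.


Geodesic distance on Bernoulli manifold:
d(p1,p2) = 2*arccos(sqrt(p1*p2) + sqrt((1-p1)*(1-p2))).
sqrt(p1*p2) = sqrt(0.75*0.5) = 0.612372.
sqrt((1-p1)*(1-p2)) = sqrt(0.25*0.5) = 0.353553.
arg = 0.612372 + 0.353553 = 0.965926.
d = 2*arccos(0.965926) = 0.5236

0.5236


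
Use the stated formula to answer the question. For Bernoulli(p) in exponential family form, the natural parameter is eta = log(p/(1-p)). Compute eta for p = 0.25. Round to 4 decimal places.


Natural parameter for Bernoulli: eta = log(p/(1-p)).
p = 0.25, 1-p = 0.75.
p/(1-p) = 0.333333.
eta = log(0.333333) = -1.0986

-1.0986


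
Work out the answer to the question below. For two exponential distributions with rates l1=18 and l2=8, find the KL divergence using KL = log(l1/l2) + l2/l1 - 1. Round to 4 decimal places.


KL divergence for exponential family:
KL = log(l1/l2) + l2/l1 - 1.
log(18/8) = 0.81093.
8/18 = 0.444444.
KL = 0.81093 + 0.444444 - 1 = 0.2554

0.2554


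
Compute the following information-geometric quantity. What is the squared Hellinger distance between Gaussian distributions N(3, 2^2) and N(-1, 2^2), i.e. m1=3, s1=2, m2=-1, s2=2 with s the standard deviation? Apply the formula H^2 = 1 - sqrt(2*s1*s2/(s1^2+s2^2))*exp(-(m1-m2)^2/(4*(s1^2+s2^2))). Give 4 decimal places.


Squared Hellinger distance for Gaussians:
H^2 = 1 - sqrt(2*s1*s2/(s1^2+s2^2)) * exp(-(m1-m2)^2/(4*(s1^2+s2^2))).
s1^2 = 4, s2^2 = 4, s1^2+s2^2 = 8.
sqrt(2*2*2/(8)) = 1.0.
(m1-m2)^2 = (4)^2 = 16.
exp(-16/(4*8)) = exp(-0.5) = 0.606531.
H^2 = 1 - 1.0*0.606531 = 0.3935

0.3935


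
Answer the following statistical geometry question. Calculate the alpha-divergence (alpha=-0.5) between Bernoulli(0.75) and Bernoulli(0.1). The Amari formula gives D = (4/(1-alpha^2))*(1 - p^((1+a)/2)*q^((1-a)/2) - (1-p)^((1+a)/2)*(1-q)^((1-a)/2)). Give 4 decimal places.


Amari alpha-divergence:
D = (4/(1-alpha^2))*(1 - p^((1+a)/2)*q^((1-a)/2) - (1-p)^((1+a)/2)*(1-q)^((1-a)/2)).
alpha = -0.5, p = 0.75, q = 0.1.
e1 = (1+alpha)/2 = 0.25, e2 = (1-alpha)/2 = 0.75.
t1 = p^e1 * q^e2 = 0.75^0.25 * 0.1^0.75 = 0.165488.
t2 = (1-p)^e1 * (1-q)^e2 = 0.25^0.25 * 0.9^0.75 = 0.653382.
4/(1-alpha^2) = 5.333333.
D = 5.333333*(1 - 0.165488 - 0.653382) = 0.9660

0.9660


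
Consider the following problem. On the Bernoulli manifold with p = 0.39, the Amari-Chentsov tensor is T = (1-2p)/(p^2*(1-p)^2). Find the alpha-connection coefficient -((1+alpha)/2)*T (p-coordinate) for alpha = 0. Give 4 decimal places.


Skewness (Amari-Chentsov) tensor: T = (1-2p)/(p^2*(1-p)^2).
p = 0.39, 1-2p = 0.22, p^2 = 0.1521, (1-p)^2 = 0.3721.
T = 0.22/(0.1521 * 0.3721) = 3.887172.
In the p-coordinate, Gamma^(alpha) = Gamma^(0) - (alpha/2)*T with Gamma^(0) = (1/2)*g'(p) = -T/2,
so Gamma^(alpha) = -((1+alpha)/2)*T.
alpha = 0, -(1+alpha)/2 = -0.5.
Gamma = -0.5 * 3.887172 = -1.9436

-1.9436


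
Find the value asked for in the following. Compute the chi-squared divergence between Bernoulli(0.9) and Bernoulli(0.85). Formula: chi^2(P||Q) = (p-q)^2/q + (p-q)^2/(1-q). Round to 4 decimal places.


Chi-squared divergence between Bernoulli distributions:
chi^2 = (p-q)^2/q + (p-q)^2/(1-q).
p = 0.9, q = 0.85, p-q = 0.05.
(p-q)^2 = 0.0025.
term1 = 0.0025/0.85 = 0.002941.
term2 = 0.0025/0.15 = 0.016667.
chi^2 = 0.002941 + 0.016667 = 0.0196

0.0196


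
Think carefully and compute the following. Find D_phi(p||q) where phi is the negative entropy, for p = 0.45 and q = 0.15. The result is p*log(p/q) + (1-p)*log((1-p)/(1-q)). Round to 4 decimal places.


Bregman divergence with negative entropy generator:
D = p*log(p/q) + (1-p)*log((1-p)/(1-q)).
p = 0.45, q = 0.15.
p*log(p/q) = 0.45*log(0.45/0.15) = 0.494376.
(1-p)*log((1-p)/(1-q)) = 0.55*log(0.55/0.85) = -0.239425.
D = 0.494376 + -0.239425 = 0.2550

0.2550


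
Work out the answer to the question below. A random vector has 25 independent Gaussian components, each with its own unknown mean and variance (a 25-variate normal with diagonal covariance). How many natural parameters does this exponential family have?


Exponential family dimension calculation:
Each univariate normal has two natural parameters (mu/sigma^2 and -1/(2 sigma^2)).
With 25 independent components, dim = 2 * 25 = 50.

50


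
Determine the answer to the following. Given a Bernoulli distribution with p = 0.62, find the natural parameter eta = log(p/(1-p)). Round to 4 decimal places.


Natural parameter for Bernoulli: eta = log(p/(1-p)).
p = 0.62, 1-p = 0.38.
p/(1-p) = 1.631579.
eta = log(1.631579) = 0.4895

0.4895


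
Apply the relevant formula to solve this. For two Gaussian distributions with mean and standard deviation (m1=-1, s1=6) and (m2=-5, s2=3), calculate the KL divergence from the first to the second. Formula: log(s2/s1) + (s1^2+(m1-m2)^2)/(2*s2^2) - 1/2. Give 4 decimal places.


KL divergence between normal distributions:
KL = log(s2/s1) + (s1^2 + (m1-m2)^2)/(2*s2^2) - 1/2.
log(3/6) = -0.693147.
(6^2 + (-1--5)^2)/(2*3^2) = (36 + 16)/18 = 2.888889.
KL = -0.693147 + 2.888889 - 0.5 = 1.6957

1.6957


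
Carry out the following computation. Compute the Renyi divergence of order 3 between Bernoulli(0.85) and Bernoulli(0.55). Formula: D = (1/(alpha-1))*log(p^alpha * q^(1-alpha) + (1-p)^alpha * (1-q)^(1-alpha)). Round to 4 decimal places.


Renyi divergence of order alpha between Bernoulli distributions:
D = (1/(alpha-1))*log(p^alpha * q^(1-alpha) + (1-p)^alpha * (1-q)^(1-alpha)).
alpha = 3, p = 0.85, q = 0.55.
p^alpha * q^(1-alpha) = 0.85^3 * 0.55^-2 = 2.030165.
(1-p)^alpha * (1-q)^(1-alpha) = 0.15^3 * 0.45^-2 = 0.016667.
sum = 2.030165 + 0.016667 = 2.046832.
D = (1/2)*log(2.046832) = 0.3581

0.3581


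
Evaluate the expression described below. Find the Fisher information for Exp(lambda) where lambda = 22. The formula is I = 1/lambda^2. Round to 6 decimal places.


Fisher information for exponential: I(lambda) = 1/lambda^2.
lambda = 22, lambda^2 = 484.
I = 1/484 = 0.002066

0.002066


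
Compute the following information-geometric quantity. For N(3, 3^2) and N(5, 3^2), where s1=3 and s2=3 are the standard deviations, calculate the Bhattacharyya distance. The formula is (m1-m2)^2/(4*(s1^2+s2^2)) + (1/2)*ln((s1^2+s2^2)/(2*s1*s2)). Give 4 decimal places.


Bhattacharyya distance between two Gaussians:
DB = (m1-m2)^2/(4*(s1^2+s2^2)) + (1/2)*ln((s1^2+s2^2)/(2*s1*s2)).
(m1-m2)^2 = (-2)^2 = 4.
s1^2+s2^2 = 9 + 9 = 18.
term1 = 4/72 = 0.055556.
term2 = 0.5*ln(18/18.0) = 0.0.
DB = 0.055556 + 0.0 = 0.0556

0.0556


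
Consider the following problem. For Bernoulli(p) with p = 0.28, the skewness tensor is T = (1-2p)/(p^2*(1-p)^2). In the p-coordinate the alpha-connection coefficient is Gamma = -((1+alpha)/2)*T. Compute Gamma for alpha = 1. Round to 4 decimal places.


Skewness (Amari-Chentsov) tensor: T = (1-2p)/(p^2*(1-p)^2).
p = 0.28, 1-2p = 0.44, p^2 = 0.0784, (1-p)^2 = 0.5184.
T = 0.44/(0.0784 * 0.5184) = 10.82609.
In the p-coordinate, Gamma^(alpha) = Gamma^(0) - (alpha/2)*T with Gamma^(0) = (1/2)*g'(p) = -T/2,
so Gamma^(alpha) = -((1+alpha)/2)*T.
alpha = 1, -(1+alpha)/2 = -1.0.
Gamma = -1.0 * 10.82609 = -10.8261

-10.8261


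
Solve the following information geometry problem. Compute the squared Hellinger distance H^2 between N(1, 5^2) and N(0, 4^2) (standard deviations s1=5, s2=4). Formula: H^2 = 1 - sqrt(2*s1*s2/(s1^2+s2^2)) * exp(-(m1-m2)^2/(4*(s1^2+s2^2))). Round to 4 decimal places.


Squared Hellinger distance for Gaussians:
H^2 = 1 - sqrt(2*s1*s2/(s1^2+s2^2)) * exp(-(m1-m2)^2/(4*(s1^2+s2^2))).
s1^2 = 25, s2^2 = 16, s1^2+s2^2 = 41.
sqrt(2*5*4/(41)) = 0.98773.
(m1-m2)^2 = (1)^2 = 1.
exp(-1/(4*41)) = exp(-0.006098) = 0.993921.
H^2 = 1 - 0.98773*0.993921 = 0.0183

0.0183


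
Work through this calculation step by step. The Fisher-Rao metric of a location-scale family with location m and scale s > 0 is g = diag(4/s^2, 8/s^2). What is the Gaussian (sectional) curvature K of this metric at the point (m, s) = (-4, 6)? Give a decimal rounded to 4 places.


The metric has the form g = (A dm^2 + B ds^2)/s^2 with A = 4, B = 8.
Substitute u = sqrt(A/B)*m: g = B*(du^2 + ds^2)/s^2, i.e. B times the
Poincare upper half-plane metric, which has constant Gaussian curvature -1.
Scaling a 2D metric by a constant c divides the Gaussian curvature by c,
so K = -1/B = -1/(8) = -0.1250 everywhere (the point (m, s) = (-4, 6) is irrelevant:
the curvature is constant).
The requested Gaussian curvature is K = -0.1250.

-0.1250


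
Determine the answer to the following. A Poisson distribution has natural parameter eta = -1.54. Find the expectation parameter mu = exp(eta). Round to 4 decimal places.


Expectation parameter for Poisson exponential family:
mu = exp(eta).
eta = -1.54.
mu = exp(-1.54) = 0.2144

0.2144


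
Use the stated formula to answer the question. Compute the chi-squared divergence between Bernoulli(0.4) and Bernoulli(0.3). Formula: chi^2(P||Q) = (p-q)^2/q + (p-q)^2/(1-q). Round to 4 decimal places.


Chi-squared divergence between Bernoulli distributions:
chi^2 = (p-q)^2/q + (p-q)^2/(1-q).
p = 0.4, q = 0.3, p-q = 0.1.
(p-q)^2 = 0.01.
term1 = 0.01/0.3 = 0.033333.
term2 = 0.01/0.7 = 0.014286.
chi^2 = 0.033333 + 0.014286 = 0.0476

0.0476


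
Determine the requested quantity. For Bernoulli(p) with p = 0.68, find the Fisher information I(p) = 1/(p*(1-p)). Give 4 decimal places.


For Bernoulli(p), Fisher information is I(p) = 1/(p*(1-p)).
p = 0.68, 1-p = 0.32.
p*(1-p) = 0.2176.
I(p) = 1/0.2176 = 4.5956

4.5956


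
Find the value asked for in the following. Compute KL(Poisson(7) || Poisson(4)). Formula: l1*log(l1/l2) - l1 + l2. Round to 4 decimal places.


KL divergence for Poisson:
KL = l1*log(l1/l2) - l1 + l2.
l1 = 7, l2 = 4.
log(7/4) = 0.559616.
l1*log(l1/l2) = 7 * 0.559616 = 3.917311.
KL = 3.917311 - 7 + 4 = 0.9173

0.9173


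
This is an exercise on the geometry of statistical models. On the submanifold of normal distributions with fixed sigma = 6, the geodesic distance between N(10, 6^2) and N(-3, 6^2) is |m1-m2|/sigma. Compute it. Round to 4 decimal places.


On the fixed-variance normal subfamily, geodesic distance = |m1-m2|/sigma.
|10 - -3| = 13.
sigma = 6.
d = 13/6 = 2.1667

2.1667


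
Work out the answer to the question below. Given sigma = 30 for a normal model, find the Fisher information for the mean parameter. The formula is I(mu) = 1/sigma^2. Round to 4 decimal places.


The Fisher information for the mean of a normal distribution is I(mu) = 1/sigma^2.
sigma = 30, so sigma^2 = 900.
I(mu) = 1/900 = 0.0011

0.0011


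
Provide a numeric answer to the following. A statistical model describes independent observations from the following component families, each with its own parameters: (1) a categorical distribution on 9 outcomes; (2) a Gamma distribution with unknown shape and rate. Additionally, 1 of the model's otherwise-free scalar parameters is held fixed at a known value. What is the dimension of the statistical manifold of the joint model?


The dimension of a statistical manifold equals the number of free
(independent) real parameters of the model. For a product of independent
blocks the parameter counts add.
- categorical on 9 outcomes (probabilities sum to 1): 9-1 = 8.
- Gamma (shape, rate): 2.
Total = 8 + 2 = 10.
1 parameter(s) fixed at known values: 10 - 1 = 9.
Dimension = 9

9
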